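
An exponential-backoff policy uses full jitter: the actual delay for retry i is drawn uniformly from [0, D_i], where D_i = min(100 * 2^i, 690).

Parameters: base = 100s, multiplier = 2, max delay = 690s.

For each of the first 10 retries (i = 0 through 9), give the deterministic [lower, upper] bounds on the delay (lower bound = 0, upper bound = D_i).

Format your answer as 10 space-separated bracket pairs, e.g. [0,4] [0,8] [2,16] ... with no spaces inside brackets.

Answer: [0,100] [0,200] [0,400] [0,690] [0,690] [0,690] [0,690] [0,690] [0,690] [0,690]

Derivation:
Computing bounds per retry:
  i=0: D_i=min(100*2^0,690)=100, bounds=[0,100]
  i=1: D_i=min(100*2^1,690)=200, bounds=[0,200]
  i=2: D_i=min(100*2^2,690)=400, bounds=[0,400]
  i=3: D_i=min(100*2^3,690)=690, bounds=[0,690]
  i=4: D_i=min(100*2^4,690)=690, bounds=[0,690]
  i=5: D_i=min(100*2^5,690)=690, bounds=[0,690]
  i=6: D_i=min(100*2^6,690)=690, bounds=[0,690]
  i=7: D_i=min(100*2^7,690)=690, bounds=[0,690]
  i=8: D_i=min(100*2^8,690)=690, bounds=[0,690]
  i=9: D_i=min(100*2^9,690)=690, bounds=[0,690]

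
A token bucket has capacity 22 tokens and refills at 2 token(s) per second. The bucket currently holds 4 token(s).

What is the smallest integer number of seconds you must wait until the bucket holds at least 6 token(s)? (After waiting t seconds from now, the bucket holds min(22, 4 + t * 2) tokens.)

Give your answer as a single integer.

Answer: 1

Derivation:
Need 4 + t * 2 >= 6, so t >= 2/2.
Smallest integer t = ceil(2/2) = 1.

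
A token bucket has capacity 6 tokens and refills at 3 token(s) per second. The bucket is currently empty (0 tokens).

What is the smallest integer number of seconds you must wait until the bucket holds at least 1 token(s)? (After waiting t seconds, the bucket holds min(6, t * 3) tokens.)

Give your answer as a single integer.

Answer: 1

Derivation:
Need t * 3 >= 1, so t >= 1/3.
Smallest integer t = ceil(1/3) = 1.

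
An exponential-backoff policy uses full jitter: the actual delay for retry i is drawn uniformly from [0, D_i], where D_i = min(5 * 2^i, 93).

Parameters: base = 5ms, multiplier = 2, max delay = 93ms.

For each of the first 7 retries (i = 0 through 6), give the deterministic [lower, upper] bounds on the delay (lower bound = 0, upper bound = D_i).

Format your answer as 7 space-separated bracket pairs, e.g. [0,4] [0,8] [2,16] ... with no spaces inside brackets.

Computing bounds per retry:
  i=0: D_i=min(5*2^0,93)=5, bounds=[0,5]
  i=1: D_i=min(5*2^1,93)=10, bounds=[0,10]
  i=2: D_i=min(5*2^2,93)=20, bounds=[0,20]
  i=3: D_i=min(5*2^3,93)=40, bounds=[0,40]
  i=4: D_i=min(5*2^4,93)=80, bounds=[0,80]
  i=5: D_i=min(5*2^5,93)=93, bounds=[0,93]
  i=6: D_i=min(5*2^6,93)=93, bounds=[0,93]

Answer: [0,5] [0,10] [0,20] [0,40] [0,80] [0,93] [0,93]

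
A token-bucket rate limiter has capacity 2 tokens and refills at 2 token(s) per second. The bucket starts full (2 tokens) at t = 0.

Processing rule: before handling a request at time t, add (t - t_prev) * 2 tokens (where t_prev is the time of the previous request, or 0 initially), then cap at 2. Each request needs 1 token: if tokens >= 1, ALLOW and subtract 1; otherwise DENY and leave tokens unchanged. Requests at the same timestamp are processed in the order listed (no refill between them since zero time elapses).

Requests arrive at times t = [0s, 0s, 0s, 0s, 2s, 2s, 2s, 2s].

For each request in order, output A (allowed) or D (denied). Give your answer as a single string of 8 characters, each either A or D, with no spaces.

Simulating step by step:
  req#1 t=0s: ALLOW
  req#2 t=0s: ALLOW
  req#3 t=0s: DENY
  req#4 t=0s: DENY
  req#5 t=2s: ALLOW
  req#6 t=2s: ALLOW
  req#7 t=2s: DENY
  req#8 t=2s: DENY

Answer: AADDAADD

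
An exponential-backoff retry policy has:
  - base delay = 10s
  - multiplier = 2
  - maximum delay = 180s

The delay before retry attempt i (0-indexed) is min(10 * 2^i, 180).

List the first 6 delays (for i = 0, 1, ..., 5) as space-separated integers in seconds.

Answer: 10 20 40 80 160 180

Derivation:
Computing each delay:
  i=0: min(10*2^0, 180) = 10
  i=1: min(10*2^1, 180) = 20
  i=2: min(10*2^2, 180) = 40
  i=3: min(10*2^3, 180) = 80
  i=4: min(10*2^4, 180) = 160
  i=5: min(10*2^5, 180) = 180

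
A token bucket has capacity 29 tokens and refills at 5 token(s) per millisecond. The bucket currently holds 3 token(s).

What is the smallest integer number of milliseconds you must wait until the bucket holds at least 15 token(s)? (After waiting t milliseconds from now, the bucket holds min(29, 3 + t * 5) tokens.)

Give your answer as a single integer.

Need 3 + t * 5 >= 15, so t >= 12/5.
Smallest integer t = ceil(12/5) = 3.

Answer: 3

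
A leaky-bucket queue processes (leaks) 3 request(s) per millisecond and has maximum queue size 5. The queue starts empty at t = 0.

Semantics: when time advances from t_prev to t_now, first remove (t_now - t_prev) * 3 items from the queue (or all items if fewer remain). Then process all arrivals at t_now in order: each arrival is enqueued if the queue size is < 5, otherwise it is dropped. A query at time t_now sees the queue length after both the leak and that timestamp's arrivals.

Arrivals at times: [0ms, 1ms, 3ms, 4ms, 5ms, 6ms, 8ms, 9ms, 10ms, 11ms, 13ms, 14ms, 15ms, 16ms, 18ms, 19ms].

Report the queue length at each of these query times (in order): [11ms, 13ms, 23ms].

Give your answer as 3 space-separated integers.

Queue lengths at query times:
  query t=11ms: backlog = 1
  query t=13ms: backlog = 1
  query t=23ms: backlog = 0

Answer: 1 1 0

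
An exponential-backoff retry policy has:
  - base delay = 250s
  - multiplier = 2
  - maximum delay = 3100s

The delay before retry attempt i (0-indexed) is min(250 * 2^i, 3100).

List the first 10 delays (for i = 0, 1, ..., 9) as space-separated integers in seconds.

Answer: 250 500 1000 2000 3100 3100 3100 3100 3100 3100

Derivation:
Computing each delay:
  i=0: min(250*2^0, 3100) = 250
  i=1: min(250*2^1, 3100) = 500
  i=2: min(250*2^2, 3100) = 1000
  i=3: min(250*2^3, 3100) = 2000
  i=4: min(250*2^4, 3100) = 3100
  i=5: min(250*2^5, 3100) = 3100
  i=6: min(250*2^6, 3100) = 3100
  i=7: min(250*2^7, 3100) = 3100
  i=8: min(250*2^8, 3100) = 3100
  i=9: min(250*2^9, 3100) = 3100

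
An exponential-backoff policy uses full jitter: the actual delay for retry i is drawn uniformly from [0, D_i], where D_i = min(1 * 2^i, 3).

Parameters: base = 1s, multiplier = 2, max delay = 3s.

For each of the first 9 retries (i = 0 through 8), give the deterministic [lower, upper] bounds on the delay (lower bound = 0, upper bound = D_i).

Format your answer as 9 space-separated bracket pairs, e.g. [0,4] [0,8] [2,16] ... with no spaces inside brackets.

Answer: [0,1] [0,2] [0,3] [0,3] [0,3] [0,3] [0,3] [0,3] [0,3]

Derivation:
Computing bounds per retry:
  i=0: D_i=min(1*2^0,3)=1, bounds=[0,1]
  i=1: D_i=min(1*2^1,3)=2, bounds=[0,2]
  i=2: D_i=min(1*2^2,3)=3, bounds=[0,3]
  i=3: D_i=min(1*2^3,3)=3, bounds=[0,3]
  i=4: D_i=min(1*2^4,3)=3, bounds=[0,3]
  i=5: D_i=min(1*2^5,3)=3, bounds=[0,3]
  i=6: D_i=min(1*2^6,3)=3, bounds=[0,3]
  i=7: D_i=min(1*2^7,3)=3, bounds=[0,3]
  i=8: D_i=min(1*2^8,3)=3, bounds=[0,3]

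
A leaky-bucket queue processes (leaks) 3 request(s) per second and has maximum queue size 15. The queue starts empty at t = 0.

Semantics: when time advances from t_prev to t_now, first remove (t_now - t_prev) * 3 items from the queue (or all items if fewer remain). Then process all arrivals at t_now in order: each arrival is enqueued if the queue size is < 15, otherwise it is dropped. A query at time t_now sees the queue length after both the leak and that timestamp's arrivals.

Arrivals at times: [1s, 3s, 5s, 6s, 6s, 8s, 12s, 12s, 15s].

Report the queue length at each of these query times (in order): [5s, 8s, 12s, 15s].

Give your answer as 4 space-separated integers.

Answer: 1 1 2 1

Derivation:
Queue lengths at query times:
  query t=5s: backlog = 1
  query t=8s: backlog = 1
  query t=12s: backlog = 2
  query t=15s: backlog = 1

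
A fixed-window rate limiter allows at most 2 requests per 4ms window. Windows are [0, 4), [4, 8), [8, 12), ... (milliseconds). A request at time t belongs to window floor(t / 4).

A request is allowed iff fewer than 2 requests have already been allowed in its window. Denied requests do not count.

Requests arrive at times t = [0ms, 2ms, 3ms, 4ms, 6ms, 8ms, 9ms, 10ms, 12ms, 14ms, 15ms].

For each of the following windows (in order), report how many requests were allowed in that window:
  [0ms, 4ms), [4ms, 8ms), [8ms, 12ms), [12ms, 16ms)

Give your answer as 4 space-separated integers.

Processing requests:
  req#1 t=0ms (window 0): ALLOW
  req#2 t=2ms (window 0): ALLOW
  req#3 t=3ms (window 0): DENY
  req#4 t=4ms (window 1): ALLOW
  req#5 t=6ms (window 1): ALLOW
  req#6 t=8ms (window 2): ALLOW
  req#7 t=9ms (window 2): ALLOW
  req#8 t=10ms (window 2): DENY
  req#9 t=12ms (window 3): ALLOW
  req#10 t=14ms (window 3): ALLOW
  req#11 t=15ms (window 3): DENY

Allowed counts by window: 2 2 2 2

Answer: 2 2 2 2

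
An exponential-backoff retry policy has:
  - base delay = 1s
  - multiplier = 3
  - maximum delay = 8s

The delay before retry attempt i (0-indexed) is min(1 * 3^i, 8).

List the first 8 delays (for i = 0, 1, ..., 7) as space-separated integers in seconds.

Answer: 1 3 8 8 8 8 8 8

Derivation:
Computing each delay:
  i=0: min(1*3^0, 8) = 1
  i=1: min(1*3^1, 8) = 3
  i=2: min(1*3^2, 8) = 8
  i=3: min(1*3^3, 8) = 8
  i=4: min(1*3^4, 8) = 8
  i=5: min(1*3^5, 8) = 8
  i=6: min(1*3^6, 8) = 8
  i=7: min(1*3^7, 8) = 8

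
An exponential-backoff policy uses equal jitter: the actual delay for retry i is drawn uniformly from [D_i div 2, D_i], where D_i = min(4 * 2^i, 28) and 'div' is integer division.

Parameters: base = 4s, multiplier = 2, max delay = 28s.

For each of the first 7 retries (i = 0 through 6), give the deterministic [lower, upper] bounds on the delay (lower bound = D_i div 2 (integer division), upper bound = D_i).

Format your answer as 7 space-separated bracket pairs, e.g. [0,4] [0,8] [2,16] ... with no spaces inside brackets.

Computing bounds per retry:
  i=0: D_i=min(4*2^0,28)=4, bounds=[2,4]
  i=1: D_i=min(4*2^1,28)=8, bounds=[4,8]
  i=2: D_i=min(4*2^2,28)=16, bounds=[8,16]
  i=3: D_i=min(4*2^3,28)=28, bounds=[14,28]
  i=4: D_i=min(4*2^4,28)=28, bounds=[14,28]
  i=5: D_i=min(4*2^5,28)=28, bounds=[14,28]
  i=6: D_i=min(4*2^6,28)=28, bounds=[14,28]

Answer: [2,4] [4,8] [8,16] [14,28] [14,28] [14,28] [14,28]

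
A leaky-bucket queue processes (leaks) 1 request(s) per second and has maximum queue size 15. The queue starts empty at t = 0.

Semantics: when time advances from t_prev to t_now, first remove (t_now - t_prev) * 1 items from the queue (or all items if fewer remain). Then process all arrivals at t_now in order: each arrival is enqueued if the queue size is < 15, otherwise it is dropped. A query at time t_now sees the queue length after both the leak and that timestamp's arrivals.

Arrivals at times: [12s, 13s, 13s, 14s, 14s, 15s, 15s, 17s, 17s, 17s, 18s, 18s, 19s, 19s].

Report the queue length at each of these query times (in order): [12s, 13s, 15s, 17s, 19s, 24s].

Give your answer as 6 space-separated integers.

Queue lengths at query times:
  query t=12s: backlog = 1
  query t=13s: backlog = 2
  query t=15s: backlog = 4
  query t=17s: backlog = 5
  query t=19s: backlog = 7
  query t=24s: backlog = 2

Answer: 1 2 4 5 7 2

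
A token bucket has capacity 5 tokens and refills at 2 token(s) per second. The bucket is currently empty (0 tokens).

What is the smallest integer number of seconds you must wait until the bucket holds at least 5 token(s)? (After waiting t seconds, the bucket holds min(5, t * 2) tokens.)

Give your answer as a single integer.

Need t * 2 >= 5, so t >= 5/2.
Smallest integer t = ceil(5/2) = 3.

Answer: 3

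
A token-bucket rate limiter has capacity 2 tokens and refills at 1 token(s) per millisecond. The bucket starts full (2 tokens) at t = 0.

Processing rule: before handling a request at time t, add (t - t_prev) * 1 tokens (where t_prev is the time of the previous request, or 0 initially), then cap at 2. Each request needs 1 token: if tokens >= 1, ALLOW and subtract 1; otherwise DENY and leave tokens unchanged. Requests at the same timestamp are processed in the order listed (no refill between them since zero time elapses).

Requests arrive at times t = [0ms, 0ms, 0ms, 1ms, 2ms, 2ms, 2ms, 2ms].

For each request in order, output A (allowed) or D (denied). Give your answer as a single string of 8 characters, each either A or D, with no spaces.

Simulating step by step:
  req#1 t=0ms: ALLOW
  req#2 t=0ms: ALLOW
  req#3 t=0ms: DENY
  req#4 t=1ms: ALLOW
  req#5 t=2ms: ALLOW
  req#6 t=2ms: DENY
  req#7 t=2ms: DENY
  req#8 t=2ms: DENY

Answer: AADAADDD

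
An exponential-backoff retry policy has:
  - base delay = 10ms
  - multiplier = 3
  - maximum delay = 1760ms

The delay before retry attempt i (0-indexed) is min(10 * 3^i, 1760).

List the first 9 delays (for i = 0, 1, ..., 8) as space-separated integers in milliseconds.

Answer: 10 30 90 270 810 1760 1760 1760 1760

Derivation:
Computing each delay:
  i=0: min(10*3^0, 1760) = 10
  i=1: min(10*3^1, 1760) = 30
  i=2: min(10*3^2, 1760) = 90
  i=3: min(10*3^3, 1760) = 270
  i=4: min(10*3^4, 1760) = 810
  i=5: min(10*3^5, 1760) = 1760
  i=6: min(10*3^6, 1760) = 1760
  i=7: min(10*3^7, 1760) = 1760
  i=8: min(10*3^8, 1760) = 1760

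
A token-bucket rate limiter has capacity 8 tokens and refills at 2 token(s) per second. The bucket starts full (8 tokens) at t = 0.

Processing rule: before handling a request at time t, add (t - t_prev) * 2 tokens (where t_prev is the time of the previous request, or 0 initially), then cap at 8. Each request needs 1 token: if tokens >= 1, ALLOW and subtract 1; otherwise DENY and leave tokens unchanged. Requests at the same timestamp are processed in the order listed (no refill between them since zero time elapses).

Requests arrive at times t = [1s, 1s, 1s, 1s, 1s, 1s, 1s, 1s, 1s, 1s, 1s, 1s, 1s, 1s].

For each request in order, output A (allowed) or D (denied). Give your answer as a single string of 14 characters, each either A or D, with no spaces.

Answer: AAAAAAAADDDDDD

Derivation:
Simulating step by step:
  req#1 t=1s: ALLOW
  req#2 t=1s: ALLOW
  req#3 t=1s: ALLOW
  req#4 t=1s: ALLOW
  req#5 t=1s: ALLOW
  req#6 t=1s: ALLOW
  req#7 t=1s: ALLOW
  req#8 t=1s: ALLOW
  req#9 t=1s: DENY
  req#10 t=1s: DENY
  req#11 t=1s: DENY
  req#12 t=1s: DENY
  req#13 t=1s: DENY
  req#14 t=1s: DENY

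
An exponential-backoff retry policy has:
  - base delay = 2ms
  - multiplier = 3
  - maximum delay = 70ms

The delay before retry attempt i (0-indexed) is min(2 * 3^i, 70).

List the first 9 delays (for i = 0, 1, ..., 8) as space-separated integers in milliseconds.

Answer: 2 6 18 54 70 70 70 70 70

Derivation:
Computing each delay:
  i=0: min(2*3^0, 70) = 2
  i=1: min(2*3^1, 70) = 6
  i=2: min(2*3^2, 70) = 18
  i=3: min(2*3^3, 70) = 54
  i=4: min(2*3^4, 70) = 70
  i=5: min(2*3^5, 70) = 70
  i=6: min(2*3^6, 70) = 70
  i=7: min(2*3^7, 70) = 70
  i=8: min(2*3^8, 70) = 70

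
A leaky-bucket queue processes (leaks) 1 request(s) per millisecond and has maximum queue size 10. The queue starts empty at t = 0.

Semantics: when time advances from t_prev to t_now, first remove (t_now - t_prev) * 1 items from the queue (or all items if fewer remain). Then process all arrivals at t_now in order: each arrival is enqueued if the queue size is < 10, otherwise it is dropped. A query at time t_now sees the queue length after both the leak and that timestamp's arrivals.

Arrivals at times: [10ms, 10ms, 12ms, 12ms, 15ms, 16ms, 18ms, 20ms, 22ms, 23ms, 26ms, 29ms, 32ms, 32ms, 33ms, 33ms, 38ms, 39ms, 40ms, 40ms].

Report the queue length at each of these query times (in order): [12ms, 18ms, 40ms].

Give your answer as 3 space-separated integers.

Queue lengths at query times:
  query t=12ms: backlog = 2
  query t=18ms: backlog = 1
  query t=40ms: backlog = 2

Answer: 2 1 2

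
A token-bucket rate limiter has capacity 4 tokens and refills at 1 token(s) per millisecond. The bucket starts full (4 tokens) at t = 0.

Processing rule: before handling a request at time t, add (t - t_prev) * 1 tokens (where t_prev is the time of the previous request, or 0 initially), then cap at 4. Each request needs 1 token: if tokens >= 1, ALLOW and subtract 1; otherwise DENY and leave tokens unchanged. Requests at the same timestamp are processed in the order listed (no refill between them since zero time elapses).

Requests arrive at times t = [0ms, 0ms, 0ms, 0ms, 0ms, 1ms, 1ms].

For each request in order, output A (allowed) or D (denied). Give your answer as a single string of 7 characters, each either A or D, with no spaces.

Simulating step by step:
  req#1 t=0ms: ALLOW
  req#2 t=0ms: ALLOW
  req#3 t=0ms: ALLOW
  req#4 t=0ms: ALLOW
  req#5 t=0ms: DENY
  req#6 t=1ms: ALLOW
  req#7 t=1ms: DENY

Answer: AAAADAD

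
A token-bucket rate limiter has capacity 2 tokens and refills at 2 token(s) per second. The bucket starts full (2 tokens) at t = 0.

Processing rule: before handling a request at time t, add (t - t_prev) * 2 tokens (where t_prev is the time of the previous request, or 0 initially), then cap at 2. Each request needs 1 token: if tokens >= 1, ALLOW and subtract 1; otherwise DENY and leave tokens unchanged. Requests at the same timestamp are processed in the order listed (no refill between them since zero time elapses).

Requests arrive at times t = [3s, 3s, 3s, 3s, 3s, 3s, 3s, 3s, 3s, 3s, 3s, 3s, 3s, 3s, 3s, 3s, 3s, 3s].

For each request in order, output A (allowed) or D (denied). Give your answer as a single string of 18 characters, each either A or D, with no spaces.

Answer: AADDDDDDDDDDDDDDDD

Derivation:
Simulating step by step:
  req#1 t=3s: ALLOW
  req#2 t=3s: ALLOW
  req#3 t=3s: DENY
  req#4 t=3s: DENY
  req#5 t=3s: DENY
  req#6 t=3s: DENY
  req#7 t=3s: DENY
  req#8 t=3s: DENY
  req#9 t=3s: DENY
  req#10 t=3s: DENY
  req#11 t=3s: DENY
  req#12 t=3s: DENY
  req#13 t=3s: DENY
  req#14 t=3s: DENY
  req#15 t=3s: DENY
  req#16 t=3s: DENY
  req#17 t=3s: DENY
  req#18 t=3s: DENY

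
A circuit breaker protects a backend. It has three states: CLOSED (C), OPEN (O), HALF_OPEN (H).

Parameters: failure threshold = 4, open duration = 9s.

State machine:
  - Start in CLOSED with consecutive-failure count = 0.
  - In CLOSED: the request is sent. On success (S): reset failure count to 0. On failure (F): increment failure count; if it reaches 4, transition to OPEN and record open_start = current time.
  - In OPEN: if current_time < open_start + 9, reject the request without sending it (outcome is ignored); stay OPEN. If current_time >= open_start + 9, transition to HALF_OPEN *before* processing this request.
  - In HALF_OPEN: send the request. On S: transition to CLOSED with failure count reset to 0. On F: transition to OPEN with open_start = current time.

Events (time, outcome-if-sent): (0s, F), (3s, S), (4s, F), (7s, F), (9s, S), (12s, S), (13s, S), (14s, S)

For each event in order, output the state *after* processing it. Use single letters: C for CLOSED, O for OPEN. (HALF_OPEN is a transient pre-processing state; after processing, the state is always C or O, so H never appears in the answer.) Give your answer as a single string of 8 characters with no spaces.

State after each event:
  event#1 t=0s outcome=F: state=CLOSED
  event#2 t=3s outcome=S: state=CLOSED
  event#3 t=4s outcome=F: state=CLOSED
  event#4 t=7s outcome=F: state=CLOSED
  event#5 t=9s outcome=S: state=CLOSED
  event#6 t=12s outcome=S: state=CLOSED
  event#7 t=13s outcome=S: state=CLOSED
  event#8 t=14s outcome=S: state=CLOSED

Answer: CCCCCCCC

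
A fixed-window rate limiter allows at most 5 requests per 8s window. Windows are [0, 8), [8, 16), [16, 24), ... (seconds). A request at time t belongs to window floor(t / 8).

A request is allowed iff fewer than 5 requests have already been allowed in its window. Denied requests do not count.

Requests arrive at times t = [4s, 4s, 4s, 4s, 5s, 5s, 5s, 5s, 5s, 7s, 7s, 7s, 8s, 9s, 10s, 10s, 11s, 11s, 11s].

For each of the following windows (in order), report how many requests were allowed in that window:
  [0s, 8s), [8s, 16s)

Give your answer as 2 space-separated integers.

Answer: 5 5

Derivation:
Processing requests:
  req#1 t=4s (window 0): ALLOW
  req#2 t=4s (window 0): ALLOW
  req#3 t=4s (window 0): ALLOW
  req#4 t=4s (window 0): ALLOW
  req#5 t=5s (window 0): ALLOW
  req#6 t=5s (window 0): DENY
  req#7 t=5s (window 0): DENY
  req#8 t=5s (window 0): DENY
  req#9 t=5s (window 0): DENY
  req#10 t=7s (window 0): DENY
  req#11 t=7s (window 0): DENY
  req#12 t=7s (window 0): DENY
  req#13 t=8s (window 1): ALLOW
  req#14 t=9s (window 1): ALLOW
  req#15 t=10s (window 1): ALLOW
  req#16 t=10s (window 1): ALLOW
  req#17 t=11s (window 1): ALLOW
  req#18 t=11s (window 1): DENY
  req#19 t=11s (window 1): DENY

Allowed counts by window: 5 5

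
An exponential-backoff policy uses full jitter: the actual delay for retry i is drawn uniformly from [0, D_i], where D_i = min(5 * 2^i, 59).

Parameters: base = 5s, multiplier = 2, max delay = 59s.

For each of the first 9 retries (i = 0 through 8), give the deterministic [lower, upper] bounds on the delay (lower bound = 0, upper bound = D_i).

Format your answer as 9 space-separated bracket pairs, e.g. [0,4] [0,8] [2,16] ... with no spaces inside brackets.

Answer: [0,5] [0,10] [0,20] [0,40] [0,59] [0,59] [0,59] [0,59] [0,59]

Derivation:
Computing bounds per retry:
  i=0: D_i=min(5*2^0,59)=5, bounds=[0,5]
  i=1: D_i=min(5*2^1,59)=10, bounds=[0,10]
  i=2: D_i=min(5*2^2,59)=20, bounds=[0,20]
  i=3: D_i=min(5*2^3,59)=40, bounds=[0,40]
  i=4: D_i=min(5*2^4,59)=59, bounds=[0,59]
  i=5: D_i=min(5*2^5,59)=59, bounds=[0,59]
  i=6: D_i=min(5*2^6,59)=59, bounds=[0,59]
  i=7: D_i=min(5*2^7,59)=59, bounds=[0,59]
  i=8: D_i=min(5*2^8,59)=59, bounds=[0,59]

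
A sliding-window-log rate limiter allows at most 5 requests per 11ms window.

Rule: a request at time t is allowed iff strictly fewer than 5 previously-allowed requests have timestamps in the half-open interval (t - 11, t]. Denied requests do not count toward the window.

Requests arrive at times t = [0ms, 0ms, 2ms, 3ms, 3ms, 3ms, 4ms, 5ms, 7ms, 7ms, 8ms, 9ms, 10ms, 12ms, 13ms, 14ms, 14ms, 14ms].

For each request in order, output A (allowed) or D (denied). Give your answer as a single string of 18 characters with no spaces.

Tracking allowed requests in the window:
  req#1 t=0ms: ALLOW
  req#2 t=0ms: ALLOW
  req#3 t=2ms: ALLOW
  req#4 t=3ms: ALLOW
  req#5 t=3ms: ALLOW
  req#6 t=3ms: DENY
  req#7 t=4ms: DENY
  req#8 t=5ms: DENY
  req#9 t=7ms: DENY
  req#10 t=7ms: DENY
  req#11 t=8ms: DENY
  req#12 t=9ms: DENY
  req#13 t=10ms: DENY
  req#14 t=12ms: ALLOW
  req#15 t=13ms: ALLOW
  req#16 t=14ms: ALLOW
  req#17 t=14ms: ALLOW
  req#18 t=14ms: ALLOW

Answer: AAAAADDDDDDDDAAAAA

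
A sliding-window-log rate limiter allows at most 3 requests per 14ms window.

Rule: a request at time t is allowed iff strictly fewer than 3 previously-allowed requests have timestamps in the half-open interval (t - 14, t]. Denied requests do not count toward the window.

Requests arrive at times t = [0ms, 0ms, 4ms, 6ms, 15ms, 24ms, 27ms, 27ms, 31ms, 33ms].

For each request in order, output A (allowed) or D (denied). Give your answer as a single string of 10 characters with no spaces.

Answer: AAADAAADAD

Derivation:
Tracking allowed requests in the window:
  req#1 t=0ms: ALLOW
  req#2 t=0ms: ALLOW
  req#3 t=4ms: ALLOW
  req#4 t=6ms: DENY
  req#5 t=15ms: ALLOW
  req#6 t=24ms: ALLOW
  req#7 t=27ms: ALLOW
  req#8 t=27ms: DENY
  req#9 t=31ms: ALLOW
  req#10 t=33ms: DENY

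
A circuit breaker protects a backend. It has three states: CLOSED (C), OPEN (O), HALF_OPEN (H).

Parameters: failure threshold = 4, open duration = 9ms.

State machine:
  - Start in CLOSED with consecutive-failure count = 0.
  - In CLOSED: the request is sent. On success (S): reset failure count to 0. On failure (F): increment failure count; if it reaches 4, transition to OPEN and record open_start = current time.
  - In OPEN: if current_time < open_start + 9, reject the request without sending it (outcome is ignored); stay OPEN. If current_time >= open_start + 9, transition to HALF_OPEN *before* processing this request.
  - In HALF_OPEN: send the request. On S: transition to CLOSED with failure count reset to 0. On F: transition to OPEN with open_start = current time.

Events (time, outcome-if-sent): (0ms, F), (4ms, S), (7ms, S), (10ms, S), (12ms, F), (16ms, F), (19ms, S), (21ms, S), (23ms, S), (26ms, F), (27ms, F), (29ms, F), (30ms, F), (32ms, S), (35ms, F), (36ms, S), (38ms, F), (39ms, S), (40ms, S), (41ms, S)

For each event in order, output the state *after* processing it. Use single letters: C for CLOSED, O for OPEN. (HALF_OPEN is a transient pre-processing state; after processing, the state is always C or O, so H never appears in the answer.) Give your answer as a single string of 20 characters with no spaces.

State after each event:
  event#1 t=0ms outcome=F: state=CLOSED
  event#2 t=4ms outcome=S: state=CLOSED
  event#3 t=7ms outcome=S: state=CLOSED
  event#4 t=10ms outcome=S: state=CLOSED
  event#5 t=12ms outcome=F: state=CLOSED
  event#6 t=16ms outcome=F: state=CLOSED
  event#7 t=19ms outcome=S: state=CLOSED
  event#8 t=21ms outcome=S: state=CLOSED
  event#9 t=23ms outcome=S: state=CLOSED
  event#10 t=26ms outcome=F: state=CLOSED
  event#11 t=27ms outcome=F: state=CLOSED
  event#12 t=29ms outcome=F: state=CLOSED
  event#13 t=30ms outcome=F: state=OPEN
  event#14 t=32ms outcome=S: state=OPEN
  event#15 t=35ms outcome=F: state=OPEN
  event#16 t=36ms outcome=S: state=OPEN
  event#17 t=38ms outcome=F: state=OPEN
  event#18 t=39ms outcome=S: state=CLOSED
  event#19 t=40ms outcome=S: state=CLOSED
  event#20 t=41ms outcome=S: state=CLOSED

Answer: CCCCCCCCCCCCOOOOOCCC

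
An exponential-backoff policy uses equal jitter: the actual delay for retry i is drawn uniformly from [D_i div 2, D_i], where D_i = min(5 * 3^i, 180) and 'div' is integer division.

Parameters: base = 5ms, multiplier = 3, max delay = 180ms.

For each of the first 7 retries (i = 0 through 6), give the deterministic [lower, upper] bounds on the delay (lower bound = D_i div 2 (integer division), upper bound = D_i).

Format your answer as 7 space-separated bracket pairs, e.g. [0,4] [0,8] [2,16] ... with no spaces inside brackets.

Answer: [2,5] [7,15] [22,45] [67,135] [90,180] [90,180] [90,180]

Derivation:
Computing bounds per retry:
  i=0: D_i=min(5*3^0,180)=5, bounds=[2,5]
  i=1: D_i=min(5*3^1,180)=15, bounds=[7,15]
  i=2: D_i=min(5*3^2,180)=45, bounds=[22,45]
  i=3: D_i=min(5*3^3,180)=135, bounds=[67,135]
  i=4: D_i=min(5*3^4,180)=180, bounds=[90,180]
  i=5: D_i=min(5*3^5,180)=180, bounds=[90,180]
  i=6: D_i=min(5*3^6,180)=180, bounds=[90,180]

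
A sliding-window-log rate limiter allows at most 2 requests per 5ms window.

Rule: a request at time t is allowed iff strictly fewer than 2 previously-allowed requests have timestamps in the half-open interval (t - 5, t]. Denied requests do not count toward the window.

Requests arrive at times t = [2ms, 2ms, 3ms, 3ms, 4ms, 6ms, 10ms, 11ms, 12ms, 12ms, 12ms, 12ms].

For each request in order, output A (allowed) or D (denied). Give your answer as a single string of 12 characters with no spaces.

Tracking allowed requests in the window:
  req#1 t=2ms: ALLOW
  req#2 t=2ms: ALLOW
  req#3 t=3ms: DENY
  req#4 t=3ms: DENY
  req#5 t=4ms: DENY
  req#6 t=6ms: DENY
  req#7 t=10ms: ALLOW
  req#8 t=11ms: ALLOW
  req#9 t=12ms: DENY
  req#10 t=12ms: DENY
  req#11 t=12ms: DENY
  req#12 t=12ms: DENY

Answer: AADDDDAADDDD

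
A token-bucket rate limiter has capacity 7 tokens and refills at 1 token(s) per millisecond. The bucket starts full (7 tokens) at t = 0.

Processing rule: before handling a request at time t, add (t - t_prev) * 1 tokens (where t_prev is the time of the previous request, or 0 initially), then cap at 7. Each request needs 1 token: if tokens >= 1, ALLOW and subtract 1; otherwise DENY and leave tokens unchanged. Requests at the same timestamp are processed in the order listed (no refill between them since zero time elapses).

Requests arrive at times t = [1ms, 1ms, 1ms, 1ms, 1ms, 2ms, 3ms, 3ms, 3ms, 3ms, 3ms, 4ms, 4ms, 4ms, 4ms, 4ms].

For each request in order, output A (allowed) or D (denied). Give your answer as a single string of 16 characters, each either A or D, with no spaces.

Simulating step by step:
  req#1 t=1ms: ALLOW
  req#2 t=1ms: ALLOW
  req#3 t=1ms: ALLOW
  req#4 t=1ms: ALLOW
  req#5 t=1ms: ALLOW
  req#6 t=2ms: ALLOW
  req#7 t=3ms: ALLOW
  req#8 t=3ms: ALLOW
  req#9 t=3ms: ALLOW
  req#10 t=3ms: DENY
  req#11 t=3ms: DENY
  req#12 t=4ms: ALLOW
  req#13 t=4ms: DENY
  req#14 t=4ms: DENY
  req#15 t=4ms: DENY
  req#16 t=4ms: DENY

Answer: AAAAAAAAADDADDDD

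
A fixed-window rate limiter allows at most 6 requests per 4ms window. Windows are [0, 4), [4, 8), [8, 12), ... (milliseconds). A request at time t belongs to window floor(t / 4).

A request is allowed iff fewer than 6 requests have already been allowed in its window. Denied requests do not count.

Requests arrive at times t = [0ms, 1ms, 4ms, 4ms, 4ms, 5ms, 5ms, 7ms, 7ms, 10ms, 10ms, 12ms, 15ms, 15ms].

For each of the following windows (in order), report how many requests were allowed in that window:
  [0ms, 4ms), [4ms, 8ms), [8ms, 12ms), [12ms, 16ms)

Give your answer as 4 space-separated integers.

Processing requests:
  req#1 t=0ms (window 0): ALLOW
  req#2 t=1ms (window 0): ALLOW
  req#3 t=4ms (window 1): ALLOW
  req#4 t=4ms (window 1): ALLOW
  req#5 t=4ms (window 1): ALLOW
  req#6 t=5ms (window 1): ALLOW
  req#7 t=5ms (window 1): ALLOW
  req#8 t=7ms (window 1): ALLOW
  req#9 t=7ms (window 1): DENY
  req#10 t=10ms (window 2): ALLOW
  req#11 t=10ms (window 2): ALLOW
  req#12 t=12ms (window 3): ALLOW
  req#13 t=15ms (window 3): ALLOW
  req#14 t=15ms (window 3): ALLOW

Allowed counts by window: 2 6 2 3

Answer: 2 6 2 3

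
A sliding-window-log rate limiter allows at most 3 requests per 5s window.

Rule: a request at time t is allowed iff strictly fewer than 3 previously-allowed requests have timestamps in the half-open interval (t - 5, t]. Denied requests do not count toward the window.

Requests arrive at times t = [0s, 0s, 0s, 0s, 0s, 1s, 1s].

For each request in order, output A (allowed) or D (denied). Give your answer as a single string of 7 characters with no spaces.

Tracking allowed requests in the window:
  req#1 t=0s: ALLOW
  req#2 t=0s: ALLOW
  req#3 t=0s: ALLOW
  req#4 t=0s: DENY
  req#5 t=0s: DENY
  req#6 t=1s: DENY
  req#7 t=1s: DENY

Answer: AAADDDD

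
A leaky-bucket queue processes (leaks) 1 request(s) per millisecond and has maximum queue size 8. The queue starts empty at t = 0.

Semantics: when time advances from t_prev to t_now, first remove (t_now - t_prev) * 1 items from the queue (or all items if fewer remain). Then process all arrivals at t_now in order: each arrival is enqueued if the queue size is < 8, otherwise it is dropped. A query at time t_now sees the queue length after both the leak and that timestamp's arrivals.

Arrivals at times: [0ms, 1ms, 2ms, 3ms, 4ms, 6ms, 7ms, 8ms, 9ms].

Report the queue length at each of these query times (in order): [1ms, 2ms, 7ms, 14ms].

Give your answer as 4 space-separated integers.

Queue lengths at query times:
  query t=1ms: backlog = 1
  query t=2ms: backlog = 1
  query t=7ms: backlog = 1
  query t=14ms: backlog = 0

Answer: 1 1 1 0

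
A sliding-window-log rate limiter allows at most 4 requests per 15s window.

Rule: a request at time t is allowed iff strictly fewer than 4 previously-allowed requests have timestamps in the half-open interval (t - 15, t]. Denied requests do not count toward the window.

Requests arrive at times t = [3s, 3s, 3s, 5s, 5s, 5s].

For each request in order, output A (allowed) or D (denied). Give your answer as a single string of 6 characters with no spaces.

Answer: AAAADD

Derivation:
Tracking allowed requests in the window:
  req#1 t=3s: ALLOW
  req#2 t=3s: ALLOW
  req#3 t=3s: ALLOW
  req#4 t=5s: ALLOW
  req#5 t=5s: DENY
  req#6 t=5s: DENY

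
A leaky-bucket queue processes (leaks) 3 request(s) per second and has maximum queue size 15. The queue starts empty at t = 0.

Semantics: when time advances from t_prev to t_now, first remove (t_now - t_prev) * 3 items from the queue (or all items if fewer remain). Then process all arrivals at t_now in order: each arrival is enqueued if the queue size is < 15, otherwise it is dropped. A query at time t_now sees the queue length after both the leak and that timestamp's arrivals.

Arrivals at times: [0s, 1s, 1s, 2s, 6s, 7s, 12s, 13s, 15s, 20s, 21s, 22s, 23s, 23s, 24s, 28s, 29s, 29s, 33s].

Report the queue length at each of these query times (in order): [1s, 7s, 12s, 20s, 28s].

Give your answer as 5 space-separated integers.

Answer: 2 1 1 1 1

Derivation:
Queue lengths at query times:
  query t=1s: backlog = 2
  query t=7s: backlog = 1
  query t=12s: backlog = 1
  query t=20s: backlog = 1
  query t=28s: backlog = 1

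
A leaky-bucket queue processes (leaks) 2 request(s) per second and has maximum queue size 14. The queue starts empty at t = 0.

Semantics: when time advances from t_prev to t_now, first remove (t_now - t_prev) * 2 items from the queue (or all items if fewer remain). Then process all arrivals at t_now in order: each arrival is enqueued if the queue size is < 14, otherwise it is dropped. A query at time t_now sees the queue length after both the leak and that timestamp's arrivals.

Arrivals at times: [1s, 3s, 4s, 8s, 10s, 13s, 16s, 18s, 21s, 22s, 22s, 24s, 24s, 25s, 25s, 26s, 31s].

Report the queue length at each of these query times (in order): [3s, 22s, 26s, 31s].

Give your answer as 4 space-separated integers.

Answer: 1 2 1 1

Derivation:
Queue lengths at query times:
  query t=3s: backlog = 1
  query t=22s: backlog = 2
  query t=26s: backlog = 1
  query t=31s: backlog = 1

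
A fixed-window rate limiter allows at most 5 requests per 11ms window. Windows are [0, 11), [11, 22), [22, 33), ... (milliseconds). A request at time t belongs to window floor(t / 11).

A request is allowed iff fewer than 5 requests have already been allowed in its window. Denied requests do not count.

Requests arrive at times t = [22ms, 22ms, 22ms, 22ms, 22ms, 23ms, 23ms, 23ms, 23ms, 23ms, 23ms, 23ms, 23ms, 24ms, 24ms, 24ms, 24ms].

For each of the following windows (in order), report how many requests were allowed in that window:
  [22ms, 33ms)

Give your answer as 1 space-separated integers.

Processing requests:
  req#1 t=22ms (window 2): ALLOW
  req#2 t=22ms (window 2): ALLOW
  req#3 t=22ms (window 2): ALLOW
  req#4 t=22ms (window 2): ALLOW
  req#5 t=22ms (window 2): ALLOW
  req#6 t=23ms (window 2): DENY
  req#7 t=23ms (window 2): DENY
  req#8 t=23ms (window 2): DENY
  req#9 t=23ms (window 2): DENY
  req#10 t=23ms (window 2): DENY
  req#11 t=23ms (window 2): DENY
  req#12 t=23ms (window 2): DENY
  req#13 t=23ms (window 2): DENY
  req#14 t=24ms (window 2): DENY
  req#15 t=24ms (window 2): DENY
  req#16 t=24ms (window 2): DENY
  req#17 t=24ms (window 2): DENY

Allowed counts by window: 5

Answer: 5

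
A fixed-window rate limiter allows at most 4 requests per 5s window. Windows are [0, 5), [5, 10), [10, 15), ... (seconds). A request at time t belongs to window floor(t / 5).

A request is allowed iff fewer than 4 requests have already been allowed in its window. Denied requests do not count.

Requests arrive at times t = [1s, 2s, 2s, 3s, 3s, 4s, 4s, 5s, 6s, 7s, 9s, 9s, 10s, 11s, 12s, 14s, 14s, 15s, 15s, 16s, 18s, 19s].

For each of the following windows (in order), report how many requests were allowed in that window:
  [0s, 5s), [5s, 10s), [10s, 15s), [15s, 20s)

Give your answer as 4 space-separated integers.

Answer: 4 4 4 4

Derivation:
Processing requests:
  req#1 t=1s (window 0): ALLOW
  req#2 t=2s (window 0): ALLOW
  req#3 t=2s (window 0): ALLOW
  req#4 t=3s (window 0): ALLOW
  req#5 t=3s (window 0): DENY
  req#6 t=4s (window 0): DENY
  req#7 t=4s (window 0): DENY
  req#8 t=5s (window 1): ALLOW
  req#9 t=6s (window 1): ALLOW
  req#10 t=7s (window 1): ALLOW
  req#11 t=9s (window 1): ALLOW
  req#12 t=9s (window 1): DENY
  req#13 t=10s (window 2): ALLOW
  req#14 t=11s (window 2): ALLOW
  req#15 t=12s (window 2): ALLOW
  req#16 t=14s (window 2): ALLOW
  req#17 t=14s (window 2): DENY
  req#18 t=15s (window 3): ALLOW
  req#19 t=15s (window 3): ALLOW
  req#20 t=16s (window 3): ALLOW
  req#21 t=18s (window 3): ALLOW
  req#22 t=19s (window 3): DENY

Allowed counts by window: 4 4 4 4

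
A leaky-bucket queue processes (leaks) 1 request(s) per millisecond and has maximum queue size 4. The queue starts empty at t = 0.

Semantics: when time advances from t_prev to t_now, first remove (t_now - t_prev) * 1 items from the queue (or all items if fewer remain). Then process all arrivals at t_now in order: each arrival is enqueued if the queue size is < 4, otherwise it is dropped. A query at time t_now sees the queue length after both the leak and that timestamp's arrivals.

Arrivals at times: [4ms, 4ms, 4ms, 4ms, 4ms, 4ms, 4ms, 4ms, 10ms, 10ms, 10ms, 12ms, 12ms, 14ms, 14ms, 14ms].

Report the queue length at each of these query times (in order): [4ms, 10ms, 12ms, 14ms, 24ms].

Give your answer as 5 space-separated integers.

Answer: 4 3 3 4 0

Derivation:
Queue lengths at query times:
  query t=4ms: backlog = 4
  query t=10ms: backlog = 3
  query t=12ms: backlog = 3
  query t=14ms: backlog = 4
  query t=24ms: backlog = 0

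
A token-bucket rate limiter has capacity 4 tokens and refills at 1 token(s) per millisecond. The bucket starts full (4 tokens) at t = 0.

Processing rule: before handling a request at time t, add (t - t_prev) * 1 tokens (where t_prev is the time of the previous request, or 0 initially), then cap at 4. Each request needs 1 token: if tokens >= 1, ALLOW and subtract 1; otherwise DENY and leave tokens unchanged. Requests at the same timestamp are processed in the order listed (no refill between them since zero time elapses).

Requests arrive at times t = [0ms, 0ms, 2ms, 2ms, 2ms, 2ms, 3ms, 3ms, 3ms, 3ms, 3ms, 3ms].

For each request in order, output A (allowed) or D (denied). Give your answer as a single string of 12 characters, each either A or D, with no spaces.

Simulating step by step:
  req#1 t=0ms: ALLOW
  req#2 t=0ms: ALLOW
  req#3 t=2ms: ALLOW
  req#4 t=2ms: ALLOW
  req#5 t=2ms: ALLOW
  req#6 t=2ms: ALLOW
  req#7 t=3ms: ALLOW
  req#8 t=3ms: DENY
  req#9 t=3ms: DENY
  req#10 t=3ms: DENY
  req#11 t=3ms: DENY
  req#12 t=3ms: DENY

Answer: AAAAAAADDDDD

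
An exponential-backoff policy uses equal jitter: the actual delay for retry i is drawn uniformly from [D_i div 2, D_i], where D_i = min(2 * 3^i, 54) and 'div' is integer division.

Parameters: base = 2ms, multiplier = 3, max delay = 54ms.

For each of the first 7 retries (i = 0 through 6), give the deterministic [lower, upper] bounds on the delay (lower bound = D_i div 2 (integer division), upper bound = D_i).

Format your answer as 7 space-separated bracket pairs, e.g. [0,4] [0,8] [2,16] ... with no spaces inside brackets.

Computing bounds per retry:
  i=0: D_i=min(2*3^0,54)=2, bounds=[1,2]
  i=1: D_i=min(2*3^1,54)=6, bounds=[3,6]
  i=2: D_i=min(2*3^2,54)=18, bounds=[9,18]
  i=3: D_i=min(2*3^3,54)=54, bounds=[27,54]
  i=4: D_i=min(2*3^4,54)=54, bounds=[27,54]
  i=5: D_i=min(2*3^5,54)=54, bounds=[27,54]
  i=6: D_i=min(2*3^6,54)=54, bounds=[27,54]

Answer: [1,2] [3,6] [9,18] [27,54] [27,54] [27,54] [27,54]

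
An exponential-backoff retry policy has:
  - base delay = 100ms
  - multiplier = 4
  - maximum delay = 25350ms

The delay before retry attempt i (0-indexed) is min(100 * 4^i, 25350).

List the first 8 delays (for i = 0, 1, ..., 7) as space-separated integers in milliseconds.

Computing each delay:
  i=0: min(100*4^0, 25350) = 100
  i=1: min(100*4^1, 25350) = 400
  i=2: min(100*4^2, 25350) = 1600
  i=3: min(100*4^3, 25350) = 6400
  i=4: min(100*4^4, 25350) = 25350
  i=5: min(100*4^5, 25350) = 25350
  i=6: min(100*4^6, 25350) = 25350
  i=7: min(100*4^7, 25350) = 25350

Answer: 100 400 1600 6400 25350 25350 25350 25350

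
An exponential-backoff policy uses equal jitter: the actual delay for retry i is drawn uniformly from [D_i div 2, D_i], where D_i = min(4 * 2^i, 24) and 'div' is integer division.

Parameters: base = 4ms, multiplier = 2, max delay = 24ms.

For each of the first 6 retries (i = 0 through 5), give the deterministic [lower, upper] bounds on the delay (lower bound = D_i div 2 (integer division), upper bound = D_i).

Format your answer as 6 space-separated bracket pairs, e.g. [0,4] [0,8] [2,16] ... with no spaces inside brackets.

Computing bounds per retry:
  i=0: D_i=min(4*2^0,24)=4, bounds=[2,4]
  i=1: D_i=min(4*2^1,24)=8, bounds=[4,8]
  i=2: D_i=min(4*2^2,24)=16, bounds=[8,16]
  i=3: D_i=min(4*2^3,24)=24, bounds=[12,24]
  i=4: D_i=min(4*2^4,24)=24, bounds=[12,24]
  i=5: D_i=min(4*2^5,24)=24, bounds=[12,24]

Answer: [2,4] [4,8] [8,16] [12,24] [12,24] [12,24]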